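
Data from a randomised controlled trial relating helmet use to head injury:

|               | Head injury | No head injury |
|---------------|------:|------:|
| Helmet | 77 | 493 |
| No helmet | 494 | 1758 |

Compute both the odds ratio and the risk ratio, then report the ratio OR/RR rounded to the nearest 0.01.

Cells: a = 77, b = 493, c = 494, d = 1758.
OR = (77·1758)/(493·494) = 135366/243542 = 0.55582
Risk in exposed = 77/570 = 0.13509; risk in unexposed = 494/2252 = 0.21936; RR = 0.61582
OR/RR = 0.55582 / 0.61582 = 0.90256
The outcome is not rare, so the OR lies further from 1 than the RR.

0.90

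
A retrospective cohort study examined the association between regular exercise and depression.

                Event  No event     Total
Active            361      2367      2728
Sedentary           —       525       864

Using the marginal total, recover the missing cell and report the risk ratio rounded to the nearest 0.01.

0.34

The missing cell is in the unexposed row: 864 − 525 = 339.
So a = 361, b = 2367, c = 339, d = 525.
RR = [a/(a+b)] / [c/(c+d)] = (361/2728) / (339/864) = 0.13233/0.39236 = 0.33727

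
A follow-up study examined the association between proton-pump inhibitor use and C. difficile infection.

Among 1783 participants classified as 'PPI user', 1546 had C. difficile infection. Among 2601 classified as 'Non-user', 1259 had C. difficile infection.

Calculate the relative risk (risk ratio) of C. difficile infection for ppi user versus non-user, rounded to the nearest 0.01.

From the description: a = 1546, b = 237, c = 1259, d = 1342.
Risk in exposed = 1546/1783 = 0.86708; risk in unexposed = 1259/2601 = 0.48404.
RR = 0.86708 / 0.48404 = 1.79132
The risk among the exposed is 1.79 times that among the unexposed.

1.79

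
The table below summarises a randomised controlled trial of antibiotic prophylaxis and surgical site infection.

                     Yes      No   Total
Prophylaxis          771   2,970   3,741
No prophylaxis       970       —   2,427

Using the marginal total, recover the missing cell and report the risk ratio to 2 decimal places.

0.52

The missing cell is in the unexposed row: 2427 − 970 = 1457.
So a = 771, b = 2970, c = 970, d = 1457.
RR = [a/(a+b)] / [c/(c+d)] = (771/3741) / (970/2427) = 0.20609/0.39967 = 0.51566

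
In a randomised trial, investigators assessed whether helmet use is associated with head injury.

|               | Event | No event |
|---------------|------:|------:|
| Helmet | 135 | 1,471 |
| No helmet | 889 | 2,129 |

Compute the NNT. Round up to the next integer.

Risk in treated group = 135/1606 = 0.08406; risk in control = 889/3018 = 0.29457.
Absolute risk reduction = 0.29457 − 0.08406 = 0.21051
NNT = 1 / ARR = 1 / 0.21051 = 4.750 → round up → 5

5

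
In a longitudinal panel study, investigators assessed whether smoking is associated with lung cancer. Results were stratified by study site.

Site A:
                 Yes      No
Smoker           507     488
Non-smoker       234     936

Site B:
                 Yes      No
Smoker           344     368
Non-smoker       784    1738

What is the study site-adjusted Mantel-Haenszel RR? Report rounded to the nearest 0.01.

1.94

RR_MH = Σ(aᵢ·n₀ᵢ/nᵢ) / Σ(cᵢ·n₁ᵢ/nᵢ), with n₁ᵢ = aᵢ+bᵢ (exposed), n₀ᵢ = cᵢ+dᵢ (unexposed), nᵢ = n₁ᵢ+n₀ᵢ.
Stratum 1 (Site A): n₁ = 995, n₀ = 1170, n = 2165; a·n₀/n = 507·1170/2165 = 273.9908; c·n₁/n = 234·995/2165 = 107.5427
Stratum 2 (Site B): n₁ = 712, n₀ = 2522, n = 3234; a·n₀/n = 344·2522/3234 = 268.2647; c·n₁/n = 784·712/3234 = 172.6061
RR_MH = (273.9908 + 268.2647) / (107.5427 + 172.6061) = 542.2554 / 280.1488 = 1.93560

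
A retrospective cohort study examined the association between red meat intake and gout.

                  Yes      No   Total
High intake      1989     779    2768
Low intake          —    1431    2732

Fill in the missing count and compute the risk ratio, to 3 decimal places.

1.509

The missing cell is in the unexposed row: 2732 − 1431 = 1301.
So a = 1989, b = 779, c = 1301, d = 1431.
RR = [a/(a+b)] / [c/(c+d)] = (1989/2768) / (1301/2732) = 0.71857/0.47621 = 1.50894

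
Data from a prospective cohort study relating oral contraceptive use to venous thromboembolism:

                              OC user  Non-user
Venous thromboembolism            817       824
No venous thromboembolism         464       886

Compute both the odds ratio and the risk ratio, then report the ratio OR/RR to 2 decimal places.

Reading the table with exposure as columns: a = 817 (OC user, case), b = 464 (OC user, non-case), c = 824 (Non-user, case), d = 886.
OR = (817·886)/(464·824) = 723862/382336 = 1.89326
Risk in exposed = 817/1281 = 0.63778; risk in unexposed = 824/1710 = 0.48187; RR = 1.32355
OR/RR = 1.89326 / 1.32355 = 1.43044
The outcome is not rare, so the OR lies further from 1 than the RR.

1.43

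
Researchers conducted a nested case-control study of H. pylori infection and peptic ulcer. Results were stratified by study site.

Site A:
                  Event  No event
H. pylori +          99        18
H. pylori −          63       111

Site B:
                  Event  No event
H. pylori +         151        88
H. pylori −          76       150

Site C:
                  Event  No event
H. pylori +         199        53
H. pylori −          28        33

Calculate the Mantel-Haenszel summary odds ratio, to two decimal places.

OR_MH = Σ(aᵢdᵢ/nᵢ) / Σ(bᵢcᵢ/nᵢ), where nᵢ is the stratum total.
Stratum 1 (Site A): n = 291; a·d/n = 99·111/291 = 37.7629; b·c/n = 18·63/291 = 3.8969
Stratum 2 (Site B): n = 465; a·d/n = 151·150/465 = 48.7097; b·c/n = 88·76/465 = 14.3828
Stratum 3 (Site C): n = 313; a·d/n = 199·33/313 = 20.9808; b·c/n = 53·28/313 = 4.7412
OR_MH = (37.7629 + 48.7097 + 20.9808) / (3.8969 + 14.3828 + 4.7412) = 107.4534 / 23.0209 = 4.66764

4.67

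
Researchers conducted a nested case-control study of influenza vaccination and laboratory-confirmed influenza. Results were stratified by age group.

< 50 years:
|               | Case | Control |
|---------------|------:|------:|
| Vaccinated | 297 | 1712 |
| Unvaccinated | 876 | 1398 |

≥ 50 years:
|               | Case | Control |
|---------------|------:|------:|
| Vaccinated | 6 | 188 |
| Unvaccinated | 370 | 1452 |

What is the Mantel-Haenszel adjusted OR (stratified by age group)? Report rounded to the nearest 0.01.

0.26

OR_MH = Σ(aᵢdᵢ/nᵢ) / Σ(bᵢcᵢ/nᵢ), where nᵢ is the stratum total.
Stratum 1 (< 50 years): n = 4283; a·d/n = 297·1398/4283 = 96.9428; b·c/n = 1712·876/4283 = 350.1546
Stratum 2 (≥ 50 years): n = 2016; a·d/n = 6·1452/2016 = 4.3214; b·c/n = 188·370/2016 = 34.5040
OR_MH = (96.9428 + 4.3214) / (350.1546 + 34.5040) = 101.2642 / 384.6585 = 0.26326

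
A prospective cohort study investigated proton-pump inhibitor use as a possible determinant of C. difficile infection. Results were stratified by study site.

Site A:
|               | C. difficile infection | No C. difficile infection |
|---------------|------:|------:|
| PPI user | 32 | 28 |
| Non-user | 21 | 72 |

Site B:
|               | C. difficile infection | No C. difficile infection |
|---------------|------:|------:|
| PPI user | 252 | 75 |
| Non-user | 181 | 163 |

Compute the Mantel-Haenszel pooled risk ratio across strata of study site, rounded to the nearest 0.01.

1.54

RR_MH = Σ(aᵢ·n₀ᵢ/nᵢ) / Σ(cᵢ·n₁ᵢ/nᵢ), with n₁ᵢ = aᵢ+bᵢ (exposed), n₀ᵢ = cᵢ+dᵢ (unexposed), nᵢ = n₁ᵢ+n₀ᵢ.
Stratum 1 (Site A): n₁ = 60, n₀ = 93, n = 153; a·n₀/n = 32·93/153 = 19.4510; c·n₁/n = 21·60/153 = 8.2353
Stratum 2 (Site B): n₁ = 327, n₀ = 344, n = 671; a·n₀/n = 252·344/671 = 129.1923; c·n₁/n = 181·327/671 = 88.2072
RR_MH = (19.4510 + 129.1923) / (8.2353 + 88.2072) = 148.6432 / 96.4424 = 1.54126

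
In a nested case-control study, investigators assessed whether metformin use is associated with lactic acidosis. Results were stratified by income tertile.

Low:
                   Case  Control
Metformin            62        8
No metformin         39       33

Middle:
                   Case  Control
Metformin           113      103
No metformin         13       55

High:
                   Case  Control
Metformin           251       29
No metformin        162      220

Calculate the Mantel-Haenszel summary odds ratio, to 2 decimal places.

8.55

OR_MH = Σ(aᵢdᵢ/nᵢ) / Σ(bᵢcᵢ/nᵢ), where nᵢ is the stratum total.
Stratum 1 (Low): n = 142; a·d/n = 62·33/142 = 14.4085; b·c/n = 8·39/142 = 2.1972
Stratum 2 (Middle): n = 284; a·d/n = 113·55/284 = 21.8838; b·c/n = 103·13/284 = 4.7148
Stratum 3 (High): n = 662; a·d/n = 251·220/662 = 83.4139; b·c/n = 29·162/662 = 7.0967
OR_MH = (14.4085 + 21.8838 + 83.4139) / (2.1972 + 4.7148 + 7.0967) = 119.7062 / 14.0086 = 8.54516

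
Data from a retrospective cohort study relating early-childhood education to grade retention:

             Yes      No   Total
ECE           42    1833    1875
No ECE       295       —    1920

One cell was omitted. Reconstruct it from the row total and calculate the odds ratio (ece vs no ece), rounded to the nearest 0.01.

0.13

The missing cell is in the unexposed row: 1920 − 295 = 1625.
So a = 42, b = 1833, c = 295, d = 1625.
OR = (a·d)/(b·c) = (42 × 1625) / (1833 × 295) = 68250 / 540735 = 0.12622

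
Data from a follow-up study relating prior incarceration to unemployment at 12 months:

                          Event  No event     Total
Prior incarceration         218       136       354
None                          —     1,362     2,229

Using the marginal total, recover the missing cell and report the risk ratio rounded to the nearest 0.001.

1.583

The missing cell is in the unexposed row: 2229 − 1362 = 867.
So a = 218, b = 136, c = 867, d = 1362.
RR = [a/(a+b)] / [c/(c+d)] = (218/354) / (867/2229) = 0.61582/0.38896 = 1.58323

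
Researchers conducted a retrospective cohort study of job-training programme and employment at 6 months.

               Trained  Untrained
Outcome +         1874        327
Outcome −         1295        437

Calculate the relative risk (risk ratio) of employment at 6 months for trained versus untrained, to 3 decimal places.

Reading the table with exposure as columns: a = 1874 (Trained, case), b = 1295 (Trained, non-case), c = 327 (Untrained, case), d = 437.
Risk in exposed = 1874/3169 = 0.59135; risk in unexposed = 327/764 = 0.42801.
RR = 0.59135 / 0.42801 = 1.38163
The risk among the exposed is 1.38 times that among the unexposed.

1.382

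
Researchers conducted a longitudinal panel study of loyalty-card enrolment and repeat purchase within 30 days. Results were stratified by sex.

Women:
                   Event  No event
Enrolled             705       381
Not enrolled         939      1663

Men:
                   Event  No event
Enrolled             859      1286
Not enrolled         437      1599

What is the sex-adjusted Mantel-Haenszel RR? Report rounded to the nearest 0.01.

1.83

RR_MH = Σ(aᵢ·n₀ᵢ/nᵢ) / Σ(cᵢ·n₁ᵢ/nᵢ), with n₁ᵢ = aᵢ+bᵢ (exposed), n₀ᵢ = cᵢ+dᵢ (unexposed), nᵢ = n₁ᵢ+n₀ᵢ.
Stratum 1 (Women): n₁ = 1086, n₀ = 2602, n = 3688; a·n₀/n = 705·2602/3688 = 497.3997; c·n₁/n = 939·1086/3688 = 276.5060
Stratum 2 (Men): n₁ = 2145, n₀ = 2036, n = 4181; a·n₀/n = 859·2036/4181 = 418.3028; c·n₁/n = 437·2145/4181 = 224.1964
RR_MH = (497.3997 + 418.3028) / (276.5060 + 224.1964) = 915.7025 / 500.7023 = 1.82884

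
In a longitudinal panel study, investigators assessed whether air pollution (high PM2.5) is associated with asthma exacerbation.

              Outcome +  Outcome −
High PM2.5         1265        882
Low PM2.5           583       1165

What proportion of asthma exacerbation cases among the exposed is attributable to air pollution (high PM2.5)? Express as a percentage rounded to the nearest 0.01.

Cells: a = 1265, b = 882, c = 583, d = 1165.
Risk in exposed = 1265/2147 = 0.58919; risk in unexposed = 583/1748 = 0.33352.
RR = 0.58919/0.33352 = 1.76657
AR% = (RR − 1)/RR × 100 = (1.76657 − 1)/1.76657 × 100 = 43.3932%

43.39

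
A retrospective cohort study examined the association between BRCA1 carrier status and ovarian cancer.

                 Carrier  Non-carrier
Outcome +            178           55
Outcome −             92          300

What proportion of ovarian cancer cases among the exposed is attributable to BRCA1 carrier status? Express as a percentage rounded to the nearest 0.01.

76.50

Reading the table with exposure as columns: a = 178 (Carrier, case), b = 92 (Carrier, non-case), c = 55 (Non-carrier, case), d = 300.
Risk in exposed = 178/270 = 0.65926; risk in unexposed = 55/355 = 0.15493.
RR = 0.65926/0.15493 = 4.25522
AR% = (RR − 1)/RR × 100 = (4.25522 − 1)/4.25522 × 100 = 76.4994%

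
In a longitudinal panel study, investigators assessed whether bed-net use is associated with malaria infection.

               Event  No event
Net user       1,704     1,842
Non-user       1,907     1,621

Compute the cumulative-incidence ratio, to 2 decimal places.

Cells: a = 1704, b = 1842, c = 1907, d = 1621.
Risk in exposed = 1704/3546 = 0.48054; risk in unexposed = 1907/3528 = 0.54053.
RR = 0.48054 / 0.54053 = 0.88901
The risk is 11% lower among the exposed than among the unexposed.

0.89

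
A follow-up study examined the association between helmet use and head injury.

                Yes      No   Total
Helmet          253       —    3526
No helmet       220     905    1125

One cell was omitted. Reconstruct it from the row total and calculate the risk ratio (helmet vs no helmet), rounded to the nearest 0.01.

The missing cell is in the exposed row: 3526 − 253 = 3273.
So a = 253, b = 3273, c = 220, d = 905.
RR = [a/(a+b)] / [c/(c+d)] = (253/3526) / (220/1125) = 0.07175/0.19556 = 0.36692

0.37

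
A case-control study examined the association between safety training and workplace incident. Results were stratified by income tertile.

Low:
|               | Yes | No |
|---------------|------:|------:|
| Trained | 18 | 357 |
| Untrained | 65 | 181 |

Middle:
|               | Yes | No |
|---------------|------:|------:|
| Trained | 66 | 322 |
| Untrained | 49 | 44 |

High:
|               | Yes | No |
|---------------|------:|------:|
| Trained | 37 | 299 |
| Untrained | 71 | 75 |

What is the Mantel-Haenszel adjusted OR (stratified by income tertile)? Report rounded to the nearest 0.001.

OR_MH = Σ(aᵢdᵢ/nᵢ) / Σ(bᵢcᵢ/nᵢ), where nᵢ is the stratum total.
Stratum 1 (Low): n = 621; a·d/n = 18·181/621 = 5.2464; b·c/n = 357·65/621 = 37.3671
Stratum 2 (Middle): n = 481; a·d/n = 66·44/481 = 6.0374; b·c/n = 322·49/481 = 32.8025
Stratum 3 (High): n = 482; a·d/n = 37·75/482 = 5.7573; b·c/n = 299·71/482 = 44.0436
OR_MH = (5.2464 + 6.0374 + 5.7573) / (37.3671 + 32.8025 + 44.0436) = 17.0411 / 114.2132 = 0.14920

0.149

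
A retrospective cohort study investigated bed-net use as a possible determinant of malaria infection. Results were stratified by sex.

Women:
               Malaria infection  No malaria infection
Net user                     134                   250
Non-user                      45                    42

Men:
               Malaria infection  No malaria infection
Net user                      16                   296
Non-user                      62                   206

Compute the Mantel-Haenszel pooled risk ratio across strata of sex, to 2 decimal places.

RR_MH = Σ(aᵢ·n₀ᵢ/nᵢ) / Σ(cᵢ·n₁ᵢ/nᵢ), with n₁ᵢ = aᵢ+bᵢ (exposed), n₀ᵢ = cᵢ+dᵢ (unexposed), nᵢ = n₁ᵢ+n₀ᵢ.
Stratum 1 (Women): n₁ = 384, n₀ = 87, n = 471; a·n₀/n = 134·87/471 = 24.7516; c·n₁/n = 45·384/471 = 36.6879
Stratum 2 (Men): n₁ = 312, n₀ = 268, n = 580; a·n₀/n = 16·268/580 = 7.3931; c·n₁/n = 62·312/580 = 33.3517
RR_MH = (24.7516 + 7.3931) / (36.6879 + 33.3517) = 32.1447 / 70.0396 = 0.45895

0.46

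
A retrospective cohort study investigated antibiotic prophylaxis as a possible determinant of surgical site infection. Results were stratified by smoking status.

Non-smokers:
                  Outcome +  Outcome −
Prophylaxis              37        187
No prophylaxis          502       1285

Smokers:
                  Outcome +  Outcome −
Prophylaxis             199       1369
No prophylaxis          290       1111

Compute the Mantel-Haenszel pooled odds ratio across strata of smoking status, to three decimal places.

OR_MH = Σ(aᵢdᵢ/nᵢ) / Σ(bᵢcᵢ/nᵢ), where nᵢ is the stratum total.
Stratum 1 (Non-smokers): n = 2011; a·d/n = 37·1285/2011 = 23.6425; b·c/n = 187·502/2011 = 46.6803
Stratum 2 (Smokers): n = 2969; a·d/n = 199·1111/2969 = 74.4658; b·c/n = 1369·290/2969 = 133.7184
OR_MH = (23.6425 + 74.4658) / (46.6803 + 133.7184) = 98.1083 / 180.3987 = 0.54384

0.544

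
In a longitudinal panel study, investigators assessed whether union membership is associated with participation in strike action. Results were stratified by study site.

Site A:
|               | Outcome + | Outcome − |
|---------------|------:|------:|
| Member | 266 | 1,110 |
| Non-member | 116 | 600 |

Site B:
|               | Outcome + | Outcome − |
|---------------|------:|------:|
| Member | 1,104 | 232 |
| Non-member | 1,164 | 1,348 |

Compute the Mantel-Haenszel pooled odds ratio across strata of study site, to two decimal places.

3.52

OR_MH = Σ(aᵢdᵢ/nᵢ) / Σ(bᵢcᵢ/nᵢ), where nᵢ is the stratum total.
Stratum 1 (Site A): n = 2092; a·d/n = 266·600/2092 = 76.2906; b·c/n = 1110·116/2092 = 61.5488
Stratum 2 (Site B): n = 3848; a·d/n = 1104·1348/3848 = 386.7443; b·c/n = 232·1164/3848 = 70.1788
OR_MH = (76.2906 + 386.7443) / (61.5488 + 70.1788) = 463.0349 / 131.7276 = 3.51510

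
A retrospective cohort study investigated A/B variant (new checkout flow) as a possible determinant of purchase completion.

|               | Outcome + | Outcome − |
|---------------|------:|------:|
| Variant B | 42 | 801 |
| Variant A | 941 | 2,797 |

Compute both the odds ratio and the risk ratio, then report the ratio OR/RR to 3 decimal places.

0.787

Cells: a = 42, b = 801, c = 941, d = 2797.
OR = (42·2797)/(801·941) = 117474/753741 = 0.15585
Risk in exposed = 42/843 = 0.04982; risk in unexposed = 941/3738 = 0.25174; RR = 0.19791
OR/RR = 0.15585 / 0.19791 = 0.78750
The outcome is not rare, so the OR lies further from 1 than the RR.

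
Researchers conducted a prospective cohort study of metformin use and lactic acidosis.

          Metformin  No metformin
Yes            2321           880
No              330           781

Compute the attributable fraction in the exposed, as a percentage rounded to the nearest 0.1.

39.5

Reading the table with exposure as columns: a = 2321 (Metformin, case), b = 330 (Metformin, non-case), c = 880 (No metformin, case), d = 781.
Risk in exposed = 2321/2651 = 0.87552; risk in unexposed = 880/1661 = 0.52980.
RR = 0.87552/0.52980 = 1.65254
AR% = (RR − 1)/RR × 100 = (1.65254 − 1)/1.65254 × 100 = 39.4871%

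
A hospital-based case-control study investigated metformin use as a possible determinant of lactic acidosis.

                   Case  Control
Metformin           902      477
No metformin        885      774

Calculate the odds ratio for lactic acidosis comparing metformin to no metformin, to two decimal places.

Cells: a = 902, b = 477, c = 885, d = 774.
OR = (a·d)/(b·c) = (902 × 774) / (477 × 885) = 698148 / 422145 = 1.65381
The odds of lactic acidosis are about 1.65 times as high in the metformin group.

1.65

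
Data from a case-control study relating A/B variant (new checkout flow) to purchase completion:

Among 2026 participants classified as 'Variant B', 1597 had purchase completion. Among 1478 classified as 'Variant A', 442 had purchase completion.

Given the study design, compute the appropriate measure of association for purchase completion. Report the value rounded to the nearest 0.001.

8.725

From the description: a = 1597, b = 429, c = 442, d = 1036.
This is a case-control study: participants were sampled on outcome status, so risks in the source population cannot be estimated directly — relative risk is not valid here. The odds ratio is the appropriate measure.
OR = (a·d)/(b·c) = (1597 × 1036) / (429 × 442) = 1654492 / 189618 = 8.72540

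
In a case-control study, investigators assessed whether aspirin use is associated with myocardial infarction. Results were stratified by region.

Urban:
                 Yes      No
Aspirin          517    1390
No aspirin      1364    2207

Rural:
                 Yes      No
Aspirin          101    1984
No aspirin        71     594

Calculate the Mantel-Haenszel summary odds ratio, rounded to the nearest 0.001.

OR_MH = Σ(aᵢdᵢ/nᵢ) / Σ(bᵢcᵢ/nᵢ), where nᵢ is the stratum total.
Stratum 1 (Urban): n = 5478; a·d/n = 517·2207/5478 = 208.2912; b·c/n = 1390·1364/5478 = 346.1044
Stratum 2 (Rural): n = 2750; a·d/n = 101·594/2750 = 21.8160; b·c/n = 1984·71/2750 = 51.2233
OR_MH = (208.2912 + 21.8160) / (346.1044 + 51.2233) = 230.1072 / 397.3277 = 0.57914

0.579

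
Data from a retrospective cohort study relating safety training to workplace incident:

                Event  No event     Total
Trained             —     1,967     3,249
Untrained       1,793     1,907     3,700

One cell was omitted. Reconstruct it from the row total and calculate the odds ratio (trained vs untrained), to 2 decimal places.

0.69

The missing cell is in the exposed row: 3249 − 1967 = 1282.
So a = 1282, b = 1967, c = 1793, d = 1907.
OR = (a·d)/(b·c) = (1282 × 1907) / (1967 × 1793) = 2444774 / 3526831 = 0.69319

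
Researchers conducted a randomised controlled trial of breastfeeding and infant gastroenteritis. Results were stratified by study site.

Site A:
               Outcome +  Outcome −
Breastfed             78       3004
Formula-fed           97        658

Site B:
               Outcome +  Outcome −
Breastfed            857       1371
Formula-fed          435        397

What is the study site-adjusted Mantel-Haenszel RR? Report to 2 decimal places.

RR_MH = Σ(aᵢ·n₀ᵢ/nᵢ) / Σ(cᵢ·n₁ᵢ/nᵢ), with n₁ᵢ = aᵢ+bᵢ (exposed), n₀ᵢ = cᵢ+dᵢ (unexposed), nᵢ = n₁ᵢ+n₀ᵢ.
Stratum 1 (Site A): n₁ = 3082, n₀ = 755, n = 3837; a·n₀/n = 78·755/3837 = 15.3479; c·n₁/n = 97·3082/3837 = 77.9135
Stratum 2 (Site B): n₁ = 2228, n₀ = 832, n = 3060; a·n₀/n = 857·832/3060 = 233.0144; c·n₁/n = 435·2228/3060 = 316.7255
RR_MH = (15.3479 + 233.0144) / (77.9135 + 316.7255) = 248.3623 / 394.6390 = 0.62934

0.63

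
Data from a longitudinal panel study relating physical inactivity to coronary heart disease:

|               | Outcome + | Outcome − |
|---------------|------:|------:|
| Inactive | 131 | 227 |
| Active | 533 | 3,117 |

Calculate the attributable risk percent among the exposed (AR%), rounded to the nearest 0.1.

Cells: a = 131, b = 227, c = 533, d = 3117.
Risk in exposed = 131/358 = 0.36592; risk in unexposed = 533/3650 = 0.14603.
RR = 0.36592/0.14603 = 2.50584
AR% = (RR − 1)/RR × 100 = (2.50584 − 1)/2.50584 × 100 = 60.0933%

60.1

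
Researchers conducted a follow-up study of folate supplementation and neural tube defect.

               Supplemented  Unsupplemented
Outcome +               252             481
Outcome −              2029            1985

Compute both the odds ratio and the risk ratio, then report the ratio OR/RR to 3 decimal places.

Reading the table with exposure as columns: a = 252 (Supplemented, case), b = 2029 (Supplemented, non-case), c = 481 (Unsupplemented, case), d = 1985.
OR = (252·1985)/(2029·481) = 500220/975949 = 0.51255
Risk in exposed = 252/2281 = 0.11048; risk in unexposed = 481/2466 = 0.19505; RR = 0.56640
OR/RR = 0.51255 / 0.56640 = 0.90492
The outcome is not rare, so the OR lies further from 1 than the RR.

0.905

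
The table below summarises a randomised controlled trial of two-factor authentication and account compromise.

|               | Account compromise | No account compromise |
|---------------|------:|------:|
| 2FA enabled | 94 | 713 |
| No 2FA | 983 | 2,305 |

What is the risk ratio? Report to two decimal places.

0.39

Cells: a = 94, b = 713, c = 983, d = 2305.
Risk in exposed = 94/807 = 0.11648; risk in unexposed = 983/3288 = 0.29897.
RR = 0.11648 / 0.29897 = 0.38961
The risk is 61% lower among the exposed than among the unexposed.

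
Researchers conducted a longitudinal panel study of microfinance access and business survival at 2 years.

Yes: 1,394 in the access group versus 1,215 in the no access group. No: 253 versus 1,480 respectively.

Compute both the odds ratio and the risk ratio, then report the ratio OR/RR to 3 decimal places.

3.575

From the description: a = 1394, b = 253, c = 1215, d = 1480.
OR = (1394·1480)/(253·1215) = 2063120/307395 = 6.71163
Risk in exposed = 1394/1647 = 0.84639; risk in unexposed = 1215/2695 = 0.45083; RR = 1.87738
OR/RR = 6.71163 / 1.87738 = 3.57500
The outcome is not rare, so the OR lies further from 1 than the RR.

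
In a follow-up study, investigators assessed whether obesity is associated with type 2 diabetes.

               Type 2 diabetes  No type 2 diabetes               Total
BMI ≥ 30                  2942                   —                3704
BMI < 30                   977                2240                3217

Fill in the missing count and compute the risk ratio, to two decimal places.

2.62

The missing cell is in the exposed row: 3704 − 2942 = 762.
So a = 2942, b = 762, c = 977, d = 2240.
RR = [a/(a+b)] / [c/(c+d)] = (2942/3704) / (977/3217) = 0.79428/0.30370 = 2.61534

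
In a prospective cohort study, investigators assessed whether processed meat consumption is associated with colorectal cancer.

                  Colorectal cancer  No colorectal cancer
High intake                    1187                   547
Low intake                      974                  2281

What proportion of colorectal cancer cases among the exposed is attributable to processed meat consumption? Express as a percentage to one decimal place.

Cells: a = 1187, b = 547, c = 974, d = 2281.
Risk in exposed = 1187/1734 = 0.68454; risk in unexposed = 974/3255 = 0.29923.
RR = 0.68454/0.29923 = 2.28767
AR% = (RR − 1)/RR × 100 = (2.28767 − 1)/2.28767 × 100 = 56.2874%

56.3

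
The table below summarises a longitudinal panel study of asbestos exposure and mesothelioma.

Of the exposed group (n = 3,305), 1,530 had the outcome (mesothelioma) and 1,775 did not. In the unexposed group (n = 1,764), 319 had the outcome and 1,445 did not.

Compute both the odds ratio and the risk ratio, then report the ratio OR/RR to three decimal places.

1.525

From the description: a = 1530, b = 1775, c = 319, d = 1445.
OR = (1530·1445)/(1775·319) = 2210850/566225 = 3.90454
Risk in exposed = 1530/3305 = 0.46293; risk in unexposed = 319/1764 = 0.18084; RR = 2.55993
OR/RR = 3.90454 / 2.55993 = 1.52525
The outcome is not rare, so the OR lies further from 1 than the RR.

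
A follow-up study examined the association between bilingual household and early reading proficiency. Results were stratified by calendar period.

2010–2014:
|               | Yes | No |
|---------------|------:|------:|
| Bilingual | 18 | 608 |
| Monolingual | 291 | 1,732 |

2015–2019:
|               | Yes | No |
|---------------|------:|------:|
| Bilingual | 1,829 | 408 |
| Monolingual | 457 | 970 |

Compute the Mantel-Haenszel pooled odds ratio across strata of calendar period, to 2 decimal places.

4.21

OR_MH = Σ(aᵢdᵢ/nᵢ) / Σ(bᵢcᵢ/nᵢ), where nᵢ is the stratum total.
Stratum 1 (2010–2014): n = 2649; a·d/n = 18·1732/2649 = 11.7690; b·c/n = 608·291/2649 = 66.7905
Stratum 2 (2015–2019): n = 3664; a·d/n = 1829·970/3664 = 484.2058; b·c/n = 408·457/3664 = 50.8886
OR_MH = (11.7690 + 484.2058) / (66.7905 + 50.8886) = 495.9748 / 117.6791 = 4.21464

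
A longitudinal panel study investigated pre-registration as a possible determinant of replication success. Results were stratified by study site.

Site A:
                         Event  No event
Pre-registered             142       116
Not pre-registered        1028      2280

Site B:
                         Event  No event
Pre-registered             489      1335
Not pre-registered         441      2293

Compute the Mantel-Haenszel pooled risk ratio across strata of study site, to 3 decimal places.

RR_MH = Σ(aᵢ·n₀ᵢ/nᵢ) / Σ(cᵢ·n₁ᵢ/nᵢ), with n₁ᵢ = aᵢ+bᵢ (exposed), n₀ᵢ = cᵢ+dᵢ (unexposed), nᵢ = n₁ᵢ+n₀ᵢ.
Stratum 1 (Site A): n₁ = 258, n₀ = 3308, n = 3566; a·n₀/n = 142·3308/3566 = 131.7263; c·n₁/n = 1028·258/3566 = 74.3758
Stratum 2 (Site B): n₁ = 1824, n₀ = 2734, n = 4558; a·n₀/n = 489·2734/4558 = 293.3142; c·n₁/n = 441·1824/4558 = 176.4774
RR_MH = (131.7263 + 293.3142) / (74.3758 + 176.4774) = 425.0405 / 250.8532 = 1.69438

1.694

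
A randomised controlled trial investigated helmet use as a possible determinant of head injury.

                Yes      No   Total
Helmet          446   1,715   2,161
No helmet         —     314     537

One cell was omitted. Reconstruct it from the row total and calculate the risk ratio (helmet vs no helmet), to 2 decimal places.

The missing cell is in the unexposed row: 537 − 314 = 223.
So a = 446, b = 1715, c = 223, d = 314.
RR = [a/(a+b)] / [c/(c+d)] = (446/2161) / (223/537) = 0.20639/0.41527 = 0.49699

0.50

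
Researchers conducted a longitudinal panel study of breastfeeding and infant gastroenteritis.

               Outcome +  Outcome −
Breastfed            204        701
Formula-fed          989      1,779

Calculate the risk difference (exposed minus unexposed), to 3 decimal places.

-0.132

Cells: a = 204, b = 701, c = 989, d = 1779.
Risk in exposed = 204/905 = 0.225414; risk in unexposed = 989/2768 = 0.357298.
Risk difference = 0.225414 − 0.357298 = -0.131883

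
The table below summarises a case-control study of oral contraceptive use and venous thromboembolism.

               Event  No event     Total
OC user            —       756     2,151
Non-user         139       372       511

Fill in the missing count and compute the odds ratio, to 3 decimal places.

The missing cell is in the exposed row: 2151 − 756 = 1395.
So a = 1395, b = 756, c = 139, d = 372.
OR = (a·d)/(b·c) = (1395 × 372) / (756 × 139) = 518940 / 105084 = 4.93834

4.938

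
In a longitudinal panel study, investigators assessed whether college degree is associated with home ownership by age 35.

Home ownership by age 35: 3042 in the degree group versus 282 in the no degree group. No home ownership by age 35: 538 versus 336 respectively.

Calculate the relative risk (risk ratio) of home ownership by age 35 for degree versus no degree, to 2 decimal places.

From the description: a = 3042, b = 538, c = 282, d = 336.
Risk in exposed = 3042/3580 = 0.84972; risk in unexposed = 282/618 = 0.45631.
RR = 0.84972 / 0.45631 = 1.86215
The risk among the exposed is 1.86 times that among the unexposed.

1.86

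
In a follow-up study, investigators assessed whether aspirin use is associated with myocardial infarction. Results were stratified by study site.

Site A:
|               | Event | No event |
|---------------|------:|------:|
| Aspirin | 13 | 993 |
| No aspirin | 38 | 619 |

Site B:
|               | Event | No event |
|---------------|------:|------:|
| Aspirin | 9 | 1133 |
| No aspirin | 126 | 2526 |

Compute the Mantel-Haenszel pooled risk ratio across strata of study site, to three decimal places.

RR_MH = Σ(aᵢ·n₀ᵢ/nᵢ) / Σ(cᵢ·n₁ᵢ/nᵢ), with n₁ᵢ = aᵢ+bᵢ (exposed), n₀ᵢ = cᵢ+dᵢ (unexposed), nᵢ = n₁ᵢ+n₀ᵢ.
Stratum 1 (Site A): n₁ = 1006, n₀ = 657, n = 1663; a·n₀/n = 13·657/1663 = 5.1359; c·n₁/n = 38·1006/1663 = 22.9874
Stratum 2 (Site B): n₁ = 1142, n₀ = 2652, n = 3794; a·n₀/n = 9·2652/3794 = 6.2910; c·n₁/n = 126·1142/3794 = 37.9262
RR_MH = (5.1359 + 6.2910) / (22.9874 + 37.9262) = 11.4269 / 60.9136 = 0.18759

0.188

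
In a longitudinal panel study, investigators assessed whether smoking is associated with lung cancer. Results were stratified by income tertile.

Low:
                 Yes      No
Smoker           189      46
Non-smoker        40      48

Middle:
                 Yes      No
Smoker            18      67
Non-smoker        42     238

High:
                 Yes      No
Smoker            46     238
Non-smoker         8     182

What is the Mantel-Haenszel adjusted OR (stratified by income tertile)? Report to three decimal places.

OR_MH = Σ(aᵢdᵢ/nᵢ) / Σ(bᵢcᵢ/nᵢ), where nᵢ is the stratum total.
Stratum 1 (Low): n = 323; a·d/n = 189·48/323 = 28.0867; b·c/n = 46·40/323 = 5.6966
Stratum 2 (Middle): n = 365; a·d/n = 18·238/365 = 11.7370; b·c/n = 67·42/365 = 7.7096
Stratum 3 (High): n = 474; a·d/n = 46·182/474 = 17.6624; b·c/n = 238·8/474 = 4.0169
OR_MH = (28.0867 + 11.7370 + 17.6624) / (5.6966 + 7.7096 + 4.0169) = 57.4861 / 17.4231 = 3.29943

3.299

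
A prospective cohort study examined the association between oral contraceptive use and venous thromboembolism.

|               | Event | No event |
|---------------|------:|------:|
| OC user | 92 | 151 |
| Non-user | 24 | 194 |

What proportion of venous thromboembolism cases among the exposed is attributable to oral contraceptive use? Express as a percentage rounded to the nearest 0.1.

70.9

Cells: a = 92, b = 151, c = 24, d = 194.
Risk in exposed = 92/243 = 0.37860; risk in unexposed = 24/218 = 0.11009.
RR = 0.37860/0.11009 = 3.43896
AR% = (RR − 1)/RR × 100 = (3.43896 − 1)/3.43896 × 100 = 70.9214%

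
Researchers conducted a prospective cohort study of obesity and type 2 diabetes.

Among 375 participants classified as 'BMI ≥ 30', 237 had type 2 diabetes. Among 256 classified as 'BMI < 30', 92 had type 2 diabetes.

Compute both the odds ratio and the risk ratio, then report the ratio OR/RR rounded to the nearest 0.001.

From the description: a = 237, b = 138, c = 92, d = 164.
OR = (237·164)/(138·92) = 38868/12696 = 3.06144
Risk in exposed = 237/375 = 0.63200; risk in unexposed = 92/256 = 0.35938; RR = 1.75861
OR/RR = 3.06144 / 1.75861 = 1.74083
The outcome is not rare, so the OR lies further from 1 than the RR.

1.741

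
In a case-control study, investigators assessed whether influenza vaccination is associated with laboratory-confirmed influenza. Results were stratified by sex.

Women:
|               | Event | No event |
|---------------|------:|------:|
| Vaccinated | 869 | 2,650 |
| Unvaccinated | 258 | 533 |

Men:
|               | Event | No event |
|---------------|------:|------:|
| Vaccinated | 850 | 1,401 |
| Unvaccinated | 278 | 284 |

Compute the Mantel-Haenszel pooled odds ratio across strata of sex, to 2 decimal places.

OR_MH = Σ(aᵢdᵢ/nᵢ) / Σ(bᵢcᵢ/nᵢ), where nᵢ is the stratum total.
Stratum 1 (Women): n = 4310; a·d/n = 869·533/4310 = 107.4657; b·c/n = 2650·258/4310 = 158.6311
Stratum 2 (Men): n = 2813; a·d/n = 850·284/2813 = 85.8159; b·c/n = 1401·278/2813 = 138.4565
OR_MH = (107.4657 + 85.8159) / (158.6311 + 138.4565) = 193.2815 / 297.0875 = 0.65059

0.65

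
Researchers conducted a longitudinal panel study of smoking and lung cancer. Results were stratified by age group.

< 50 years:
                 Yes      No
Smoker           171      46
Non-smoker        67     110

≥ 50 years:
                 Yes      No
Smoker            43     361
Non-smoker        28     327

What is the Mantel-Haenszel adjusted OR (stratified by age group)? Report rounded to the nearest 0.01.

OR_MH = Σ(aᵢdᵢ/nᵢ) / Σ(bᵢcᵢ/nᵢ), where nᵢ is the stratum total.
Stratum 1 (< 50 years): n = 394; a·d/n = 171·110/394 = 47.7411; b·c/n = 46·67/394 = 7.8223
Stratum 2 (≥ 50 years): n = 759; a·d/n = 43·327/759 = 18.5257; b·c/n = 361·28/759 = 13.3175
OR_MH = (47.7411 + 18.5257) / (7.8223 + 13.3175) = 66.2668 / 21.1399 = 3.13469

3.13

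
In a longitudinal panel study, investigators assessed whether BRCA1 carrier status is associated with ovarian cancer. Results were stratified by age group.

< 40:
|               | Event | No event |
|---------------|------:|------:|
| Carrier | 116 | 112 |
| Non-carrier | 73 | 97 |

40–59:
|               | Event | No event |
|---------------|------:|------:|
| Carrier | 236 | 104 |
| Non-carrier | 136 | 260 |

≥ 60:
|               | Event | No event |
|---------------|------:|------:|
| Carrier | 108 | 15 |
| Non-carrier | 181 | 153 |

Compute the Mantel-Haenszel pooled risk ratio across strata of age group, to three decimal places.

RR_MH = Σ(aᵢ·n₀ᵢ/nᵢ) / Σ(cᵢ·n₁ᵢ/nᵢ), with n₁ᵢ = aᵢ+bᵢ (exposed), n₀ᵢ = cᵢ+dᵢ (unexposed), nᵢ = n₁ᵢ+n₀ᵢ.
Stratum 1 (< 40): n₁ = 228, n₀ = 170, n = 398; a·n₀/n = 116·170/398 = 49.5477; c·n₁/n = 73·228/398 = 41.8191
Stratum 2 (40–59): n₁ = 340, n₀ = 396, n = 736; a·n₀/n = 236·396/736 = 126.9783; c·n₁/n = 136·340/736 = 62.8261
Stratum 3 (≥ 60): n₁ = 123, n₀ = 334, n = 457; a·n₀/n = 108·334/457 = 78.9322; c·n₁/n = 181·123/457 = 48.7155
RR_MH = (49.5477 + 126.9783 + 78.9322) / (41.8191 + 62.8261 + 48.7155) = 255.4582 / 153.3607 = 1.66573

1.666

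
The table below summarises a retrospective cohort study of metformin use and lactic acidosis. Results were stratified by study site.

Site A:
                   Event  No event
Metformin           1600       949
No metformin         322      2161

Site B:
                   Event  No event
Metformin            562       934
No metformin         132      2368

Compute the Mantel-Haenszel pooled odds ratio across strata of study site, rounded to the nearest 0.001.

OR_MH = Σ(aᵢdᵢ/nᵢ) / Σ(bᵢcᵢ/nᵢ), where nᵢ is the stratum total.
Stratum 1 (Site A): n = 5032; a·d/n = 1600·2161/5032 = 687.1224; b·c/n = 949·322/5032 = 60.7269
Stratum 2 (Site B): n = 3996; a·d/n = 562·2368/3996 = 333.0370; b·c/n = 934·132/3996 = 30.8529
OR_MH = (687.1224 + 333.0370) / (60.7269 + 30.8529) = 1020.1595 / 91.5798 = 11.13957

11.140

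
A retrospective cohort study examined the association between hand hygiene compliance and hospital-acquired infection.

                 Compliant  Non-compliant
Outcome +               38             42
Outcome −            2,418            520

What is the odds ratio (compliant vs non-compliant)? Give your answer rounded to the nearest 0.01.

Reading the table with exposure as columns: a = 38 (Compliant, case), b = 2418 (Compliant, non-case), c = 42 (Non-compliant, case), d = 520.
OR = (a·d)/(b·c) = (38 × 520) / (2418 × 42) = 19760 / 101556 = 0.19457
Exposure is associated with lower odds of hospital-acquired infection (OR = 0.19 < 1).

0.19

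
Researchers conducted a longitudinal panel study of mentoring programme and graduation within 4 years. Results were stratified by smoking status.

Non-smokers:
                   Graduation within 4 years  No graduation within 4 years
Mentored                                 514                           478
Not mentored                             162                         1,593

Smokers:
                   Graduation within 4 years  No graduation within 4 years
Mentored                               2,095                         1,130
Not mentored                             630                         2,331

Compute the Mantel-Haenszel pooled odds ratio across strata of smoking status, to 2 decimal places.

7.59

OR_MH = Σ(aᵢdᵢ/nᵢ) / Σ(bᵢcᵢ/nᵢ), where nᵢ is the stratum total.
Stratum 1 (Non-smokers): n = 2747; a·d/n = 514·1593/2747 = 298.0714; b·c/n = 478·162/2747 = 28.1893
Stratum 2 (Smokers): n = 6186; a·d/n = 2095·2331/6186 = 789.4350; b·c/n = 1130·630/6186 = 115.0824
OR_MH = (298.0714 + 789.4350) / (28.1893 + 115.0824) = 1087.5064 / 143.2717 = 7.59052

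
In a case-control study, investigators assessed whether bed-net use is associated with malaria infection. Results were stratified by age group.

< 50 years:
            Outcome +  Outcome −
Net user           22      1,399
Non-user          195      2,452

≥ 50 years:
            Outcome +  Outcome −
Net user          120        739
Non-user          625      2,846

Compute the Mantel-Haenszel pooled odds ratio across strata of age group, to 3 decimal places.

0.530

OR_MH = Σ(aᵢdᵢ/nᵢ) / Σ(bᵢcᵢ/nᵢ), where nᵢ is the stratum total.
Stratum 1 (< 50 years): n = 4068; a·d/n = 22·2452/4068 = 13.2606; b·c/n = 1399·195/4068 = 67.0612
Stratum 2 (≥ 50 years): n = 4330; a·d/n = 120·2846/4330 = 78.8730; b·c/n = 739·625/4330 = 106.6686
OR_MH = (13.2606 + 78.8730) / (67.0612 + 106.6686) = 92.1335 / 173.7298 = 0.53033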